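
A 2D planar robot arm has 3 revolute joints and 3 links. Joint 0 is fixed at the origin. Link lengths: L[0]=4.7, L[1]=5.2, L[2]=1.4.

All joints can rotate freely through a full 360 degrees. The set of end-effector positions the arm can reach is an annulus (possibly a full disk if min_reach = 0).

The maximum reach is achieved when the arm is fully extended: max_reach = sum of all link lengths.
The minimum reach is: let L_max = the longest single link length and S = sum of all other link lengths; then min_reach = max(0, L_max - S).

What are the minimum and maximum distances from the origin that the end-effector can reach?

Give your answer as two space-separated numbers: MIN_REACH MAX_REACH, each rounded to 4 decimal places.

Link lengths: [4.7, 5.2, 1.4]
max_reach = 4.7 + 5.2 + 1.4 = 11.3
L_max = max([4.7, 5.2, 1.4]) = 5.2
S (sum of others) = 11.3 - 5.2 = 6.1
min_reach = max(0, 5.2 - 6.1) = max(0, -0.9) = 0

Answer: 0.0000 11.3000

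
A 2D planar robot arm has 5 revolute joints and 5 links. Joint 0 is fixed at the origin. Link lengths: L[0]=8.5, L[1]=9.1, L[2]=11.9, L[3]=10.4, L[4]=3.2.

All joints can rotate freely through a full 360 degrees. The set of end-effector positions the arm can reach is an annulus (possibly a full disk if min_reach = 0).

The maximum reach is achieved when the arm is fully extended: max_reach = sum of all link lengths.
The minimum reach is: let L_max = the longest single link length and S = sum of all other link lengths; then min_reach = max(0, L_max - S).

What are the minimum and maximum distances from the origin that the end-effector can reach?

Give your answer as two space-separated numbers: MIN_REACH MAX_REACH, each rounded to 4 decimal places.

Answer: 0.0000 43.1000

Derivation:
Link lengths: [8.5, 9.1, 11.9, 10.4, 3.2]
max_reach = 8.5 + 9.1 + 11.9 + 10.4 + 3.2 = 43.1
L_max = max([8.5, 9.1, 11.9, 10.4, 3.2]) = 11.9
S (sum of others) = 43.1 - 11.9 = 31.2
min_reach = max(0, 11.9 - 31.2) = max(0, -19.3) = 0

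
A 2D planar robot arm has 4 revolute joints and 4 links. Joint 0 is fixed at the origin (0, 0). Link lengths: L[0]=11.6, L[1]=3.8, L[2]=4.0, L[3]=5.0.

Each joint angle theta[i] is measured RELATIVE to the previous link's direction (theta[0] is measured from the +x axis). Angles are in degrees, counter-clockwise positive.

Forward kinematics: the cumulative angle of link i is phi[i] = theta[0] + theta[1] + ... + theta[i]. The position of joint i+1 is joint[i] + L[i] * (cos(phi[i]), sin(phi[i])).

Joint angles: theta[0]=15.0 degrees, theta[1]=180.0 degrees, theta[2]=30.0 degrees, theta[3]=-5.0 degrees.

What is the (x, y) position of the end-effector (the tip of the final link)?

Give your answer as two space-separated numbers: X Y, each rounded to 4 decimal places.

joint[0] = (0.0000, 0.0000)  (base)
link 0: phi[0] = 15 = 15 deg
  cos(15 deg) = 0.9659, sin(15 deg) = 0.2588
  joint[1] = (0.0000, 0.0000) + 11.6 * (0.9659, 0.2588) = (0.0000 + 11.2047, 0.0000 + 3.0023) = (11.2047, 3.0023)
link 1: phi[1] = 15 + 180 = 195 deg
  cos(195 deg) = -0.9659, sin(195 deg) = -0.2588
  joint[2] = (11.2047, 3.0023) + 3.8 * (-0.9659, -0.2588) = (11.2047 + -3.6705, 3.0023 + -0.9835) = (7.5342, 2.0188)
link 2: phi[2] = 15 + 180 + 30 = 225 deg
  cos(225 deg) = -0.7071, sin(225 deg) = -0.7071
  joint[3] = (7.5342, 2.0188) + 4 * (-0.7071, -0.7071) = (7.5342 + -2.8284, 2.0188 + -2.8284) = (4.7058, -0.8096)
link 3: phi[3] = 15 + 180 + 30 + -5 = 220 deg
  cos(220 deg) = -0.7660, sin(220 deg) = -0.6428
  joint[4] = (4.7058, -0.8096) + 5 * (-0.7660, -0.6428) = (4.7058 + -3.8302, -0.8096 + -3.2139) = (0.8756, -4.0236)
End effector: (0.8756, -4.0236)

Answer: 0.8756 -4.0236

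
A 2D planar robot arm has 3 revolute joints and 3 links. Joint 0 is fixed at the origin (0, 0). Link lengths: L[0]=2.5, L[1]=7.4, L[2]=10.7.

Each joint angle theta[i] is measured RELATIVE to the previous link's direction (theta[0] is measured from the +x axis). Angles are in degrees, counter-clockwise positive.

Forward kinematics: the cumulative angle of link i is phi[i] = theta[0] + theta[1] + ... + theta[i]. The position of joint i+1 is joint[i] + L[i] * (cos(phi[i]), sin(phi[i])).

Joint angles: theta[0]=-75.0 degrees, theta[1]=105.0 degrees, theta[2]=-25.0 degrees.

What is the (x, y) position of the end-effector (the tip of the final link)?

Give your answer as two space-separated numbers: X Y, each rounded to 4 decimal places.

joint[0] = (0.0000, 0.0000)  (base)
link 0: phi[0] = -75 = -75 deg
  cos(-75 deg) = 0.2588, sin(-75 deg) = -0.9659
  joint[1] = (0.0000, 0.0000) + 2.5 * (0.2588, -0.9659) = (0.0000 + 0.6470, 0.0000 + -2.4148) = (0.6470, -2.4148)
link 1: phi[1] = -75 + 105 = 30 deg
  cos(30 deg) = 0.8660, sin(30 deg) = 0.5000
  joint[2] = (0.6470, -2.4148) + 7.4 * (0.8660, 0.5000) = (0.6470 + 6.4086, -2.4148 + 3.7000) = (7.0556, 1.2852)
link 2: phi[2] = -75 + 105 + -25 = 5 deg
  cos(5 deg) = 0.9962, sin(5 deg) = 0.0872
  joint[3] = (7.0556, 1.2852) + 10.7 * (0.9962, 0.0872) = (7.0556 + 10.6593, 1.2852 + 0.9326) = (17.7149, 2.2178)
End effector: (17.7149, 2.2178)

Answer: 17.7149 2.2178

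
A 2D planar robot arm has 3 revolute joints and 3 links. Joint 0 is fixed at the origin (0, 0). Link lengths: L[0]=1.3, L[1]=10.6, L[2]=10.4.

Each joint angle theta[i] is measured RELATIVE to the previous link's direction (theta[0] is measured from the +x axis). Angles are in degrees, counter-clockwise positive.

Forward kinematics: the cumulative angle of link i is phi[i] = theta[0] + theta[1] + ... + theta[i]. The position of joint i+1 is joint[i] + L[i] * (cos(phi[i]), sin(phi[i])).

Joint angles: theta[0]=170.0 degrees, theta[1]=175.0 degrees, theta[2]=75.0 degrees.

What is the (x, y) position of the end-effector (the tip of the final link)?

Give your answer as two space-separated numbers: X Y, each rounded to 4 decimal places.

Answer: 14.1586 6.4889

Derivation:
joint[0] = (0.0000, 0.0000)  (base)
link 0: phi[0] = 170 = 170 deg
  cos(170 deg) = -0.9848, sin(170 deg) = 0.1736
  joint[1] = (0.0000, 0.0000) + 1.3 * (-0.9848, 0.1736) = (0.0000 + -1.2803, 0.0000 + 0.2257) = (-1.2803, 0.2257)
link 1: phi[1] = 170 + 175 = 345 deg
  cos(345 deg) = 0.9659, sin(345 deg) = -0.2588
  joint[2] = (-1.2803, 0.2257) + 10.6 * (0.9659, -0.2588) = (-1.2803 + 10.2388, 0.2257 + -2.7435) = (8.9586, -2.5177)
link 2: phi[2] = 170 + 175 + 75 = 420 deg
  cos(420 deg) = 0.5000, sin(420 deg) = 0.8660
  joint[3] = (8.9586, -2.5177) + 10.4 * (0.5000, 0.8660) = (8.9586 + 5.2000, -2.5177 + 9.0067) = (14.1586, 6.4889)
End effector: (14.1586, 6.4889)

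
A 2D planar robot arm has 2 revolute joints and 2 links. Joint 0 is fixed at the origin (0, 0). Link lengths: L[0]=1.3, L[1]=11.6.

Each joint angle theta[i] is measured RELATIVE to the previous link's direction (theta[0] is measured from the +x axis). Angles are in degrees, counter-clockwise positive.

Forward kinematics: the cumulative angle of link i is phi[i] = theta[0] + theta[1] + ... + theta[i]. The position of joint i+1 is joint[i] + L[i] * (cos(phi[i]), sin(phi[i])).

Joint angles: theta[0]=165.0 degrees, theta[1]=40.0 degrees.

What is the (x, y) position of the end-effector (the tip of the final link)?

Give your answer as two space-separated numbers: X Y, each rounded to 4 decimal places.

Answer: -11.7689 -4.5659

Derivation:
joint[0] = (0.0000, 0.0000)  (base)
link 0: phi[0] = 165 = 165 deg
  cos(165 deg) = -0.9659, sin(165 deg) = 0.2588
  joint[1] = (0.0000, 0.0000) + 1.3 * (-0.9659, 0.2588) = (0.0000 + -1.2557, 0.0000 + 0.3365) = (-1.2557, 0.3365)
link 1: phi[1] = 165 + 40 = 205 deg
  cos(205 deg) = -0.9063, sin(205 deg) = -0.4226
  joint[2] = (-1.2557, 0.3365) + 11.6 * (-0.9063, -0.4226) = (-1.2557 + -10.5132, 0.3365 + -4.9024) = (-11.7689, -4.5659)
End effector: (-11.7689, -4.5659)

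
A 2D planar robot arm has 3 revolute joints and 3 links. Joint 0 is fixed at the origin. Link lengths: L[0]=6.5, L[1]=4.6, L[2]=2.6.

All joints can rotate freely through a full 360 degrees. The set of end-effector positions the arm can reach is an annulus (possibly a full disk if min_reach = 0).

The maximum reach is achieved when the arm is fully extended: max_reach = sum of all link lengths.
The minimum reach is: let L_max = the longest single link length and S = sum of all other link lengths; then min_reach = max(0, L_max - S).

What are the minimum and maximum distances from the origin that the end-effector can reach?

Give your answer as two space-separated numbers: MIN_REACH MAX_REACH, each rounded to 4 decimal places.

Link lengths: [6.5, 4.6, 2.6]
max_reach = 6.5 + 4.6 + 2.6 = 13.7
L_max = max([6.5, 4.6, 2.6]) = 6.5
S (sum of others) = 13.7 - 6.5 = 7.2
min_reach = max(0, 6.5 - 7.2) = max(0, -0.7) = 0

Answer: 0.0000 13.7000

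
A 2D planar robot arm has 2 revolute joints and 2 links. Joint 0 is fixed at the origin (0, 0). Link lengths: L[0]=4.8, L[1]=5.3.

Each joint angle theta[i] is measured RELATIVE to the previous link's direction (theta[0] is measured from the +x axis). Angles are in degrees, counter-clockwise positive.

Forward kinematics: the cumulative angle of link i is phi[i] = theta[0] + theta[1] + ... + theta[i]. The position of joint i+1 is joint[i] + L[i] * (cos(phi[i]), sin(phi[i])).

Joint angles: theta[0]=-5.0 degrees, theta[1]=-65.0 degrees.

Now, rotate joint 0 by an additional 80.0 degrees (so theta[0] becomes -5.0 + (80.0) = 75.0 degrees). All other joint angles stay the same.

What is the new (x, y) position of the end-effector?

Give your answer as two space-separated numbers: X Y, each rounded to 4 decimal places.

joint[0] = (0.0000, 0.0000)  (base)
link 0: phi[0] = 75 = 75 deg
  cos(75 deg) = 0.2588, sin(75 deg) = 0.9659
  joint[1] = (0.0000, 0.0000) + 4.8 * (0.2588, 0.9659) = (0.0000 + 1.2423, 0.0000 + 4.6364) = (1.2423, 4.6364)
link 1: phi[1] = 75 + -65 = 10 deg
  cos(10 deg) = 0.9848, sin(10 deg) = 0.1736
  joint[2] = (1.2423, 4.6364) + 5.3 * (0.9848, 0.1736) = (1.2423 + 5.2195, 4.6364 + 0.9203) = (6.4618, 5.5568)
End effector: (6.4618, 5.5568)

Answer: 6.4618 5.5568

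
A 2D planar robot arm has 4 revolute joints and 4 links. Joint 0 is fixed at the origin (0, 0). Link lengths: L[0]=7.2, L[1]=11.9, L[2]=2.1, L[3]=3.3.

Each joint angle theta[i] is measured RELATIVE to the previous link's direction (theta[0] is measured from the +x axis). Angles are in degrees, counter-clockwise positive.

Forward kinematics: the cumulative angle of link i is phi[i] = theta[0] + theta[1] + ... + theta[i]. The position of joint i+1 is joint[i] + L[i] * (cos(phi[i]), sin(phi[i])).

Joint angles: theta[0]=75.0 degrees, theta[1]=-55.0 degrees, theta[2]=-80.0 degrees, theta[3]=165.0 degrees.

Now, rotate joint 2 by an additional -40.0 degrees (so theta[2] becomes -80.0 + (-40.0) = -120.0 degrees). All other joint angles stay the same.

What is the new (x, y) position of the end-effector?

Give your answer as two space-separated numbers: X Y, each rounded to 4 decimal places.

Answer: 14.0758 11.9474

Derivation:
joint[0] = (0.0000, 0.0000)  (base)
link 0: phi[0] = 75 = 75 deg
  cos(75 deg) = 0.2588, sin(75 deg) = 0.9659
  joint[1] = (0.0000, 0.0000) + 7.2 * (0.2588, 0.9659) = (0.0000 + 1.8635, 0.0000 + 6.9547) = (1.8635, 6.9547)
link 1: phi[1] = 75 + -55 = 20 deg
  cos(20 deg) = 0.9397, sin(20 deg) = 0.3420
  joint[2] = (1.8635, 6.9547) + 11.9 * (0.9397, 0.3420) = (1.8635 + 11.1823, 6.9547 + 4.0700) = (13.0458, 11.0247)
link 2: phi[2] = 75 + -55 + -120 = -100 deg
  cos(-100 deg) = -0.1736, sin(-100 deg) = -0.9848
  joint[3] = (13.0458, 11.0247) + 2.1 * (-0.1736, -0.9848) = (13.0458 + -0.3647, 11.0247 + -2.0681) = (12.6812, 8.9566)
link 3: phi[3] = 75 + -55 + -120 + 165 = 65 deg
  cos(65 deg) = 0.4226, sin(65 deg) = 0.9063
  joint[4] = (12.6812, 8.9566) + 3.3 * (0.4226, 0.9063) = (12.6812 + 1.3946, 8.9566 + 2.9908) = (14.0758, 11.9474)
End effector: (14.0758, 11.9474)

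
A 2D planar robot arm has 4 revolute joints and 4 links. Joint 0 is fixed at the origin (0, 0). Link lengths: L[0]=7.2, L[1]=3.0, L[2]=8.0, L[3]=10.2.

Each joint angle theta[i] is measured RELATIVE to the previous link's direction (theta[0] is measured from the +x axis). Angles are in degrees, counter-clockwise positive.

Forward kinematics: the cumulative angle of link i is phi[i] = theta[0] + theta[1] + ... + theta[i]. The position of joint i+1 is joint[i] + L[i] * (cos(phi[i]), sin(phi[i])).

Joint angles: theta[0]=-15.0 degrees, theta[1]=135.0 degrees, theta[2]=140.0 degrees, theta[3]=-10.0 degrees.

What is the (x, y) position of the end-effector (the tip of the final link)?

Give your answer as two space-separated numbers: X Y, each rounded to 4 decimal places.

Answer: 0.5769 -16.7287

Derivation:
joint[0] = (0.0000, 0.0000)  (base)
link 0: phi[0] = -15 = -15 deg
  cos(-15 deg) = 0.9659, sin(-15 deg) = -0.2588
  joint[1] = (0.0000, 0.0000) + 7.2 * (0.9659, -0.2588) = (0.0000 + 6.9547, 0.0000 + -1.8635) = (6.9547, -1.8635)
link 1: phi[1] = -15 + 135 = 120 deg
  cos(120 deg) = -0.5000, sin(120 deg) = 0.8660
  joint[2] = (6.9547, -1.8635) + 3 * (-0.5000, 0.8660) = (6.9547 + -1.5000, -1.8635 + 2.5981) = (5.4547, 0.7346)
link 2: phi[2] = -15 + 135 + 140 = 260 deg
  cos(260 deg) = -0.1736, sin(260 deg) = -0.9848
  joint[3] = (5.4547, 0.7346) + 8 * (-0.1736, -0.9848) = (5.4547 + -1.3892, 0.7346 + -7.8785) = (4.0655, -7.1439)
link 3: phi[3] = -15 + 135 + 140 + -10 = 250 deg
  cos(250 deg) = -0.3420, sin(250 deg) = -0.9397
  joint[4] = (4.0655, -7.1439) + 10.2 * (-0.3420, -0.9397) = (4.0655 + -3.4886, -7.1439 + -9.5849) = (0.5769, -16.7287)
End effector: (0.5769, -16.7287)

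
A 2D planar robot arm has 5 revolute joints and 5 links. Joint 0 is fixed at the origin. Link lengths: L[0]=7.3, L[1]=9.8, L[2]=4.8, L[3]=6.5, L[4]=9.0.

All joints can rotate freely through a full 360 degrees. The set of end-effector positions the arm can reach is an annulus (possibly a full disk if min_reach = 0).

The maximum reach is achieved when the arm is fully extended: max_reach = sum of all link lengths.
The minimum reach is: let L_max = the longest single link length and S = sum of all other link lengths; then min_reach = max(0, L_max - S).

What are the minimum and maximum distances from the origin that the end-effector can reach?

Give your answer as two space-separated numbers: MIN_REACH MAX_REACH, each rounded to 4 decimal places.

Link lengths: [7.3, 9.8, 4.8, 6.5, 9.0]
max_reach = 7.3 + 9.8 + 4.8 + 6.5 + 9 = 37.4
L_max = max([7.3, 9.8, 4.8, 6.5, 9.0]) = 9.8
S (sum of others) = 37.4 - 9.8 = 27.6
min_reach = max(0, 9.8 - 27.6) = max(0, -17.8) = 0

Answer: 0.0000 37.4000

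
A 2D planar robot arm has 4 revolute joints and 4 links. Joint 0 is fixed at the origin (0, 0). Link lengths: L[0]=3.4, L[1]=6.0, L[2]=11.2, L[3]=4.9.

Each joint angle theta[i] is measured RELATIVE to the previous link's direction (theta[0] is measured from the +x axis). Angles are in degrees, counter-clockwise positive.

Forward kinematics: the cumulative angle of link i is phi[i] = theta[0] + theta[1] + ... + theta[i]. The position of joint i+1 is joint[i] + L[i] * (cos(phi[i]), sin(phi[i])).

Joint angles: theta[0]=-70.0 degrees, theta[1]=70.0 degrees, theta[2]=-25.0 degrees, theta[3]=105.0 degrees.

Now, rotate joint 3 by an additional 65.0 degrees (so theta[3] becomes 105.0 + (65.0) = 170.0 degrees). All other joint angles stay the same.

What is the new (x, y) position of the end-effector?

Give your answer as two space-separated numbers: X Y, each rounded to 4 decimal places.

joint[0] = (0.0000, 0.0000)  (base)
link 0: phi[0] = -70 = -70 deg
  cos(-70 deg) = 0.3420, sin(-70 deg) = -0.9397
  joint[1] = (0.0000, 0.0000) + 3.4 * (0.3420, -0.9397) = (0.0000 + 1.1629, 0.0000 + -3.1950) = (1.1629, -3.1950)
link 1: phi[1] = -70 + 70 = 0 deg
  cos(0 deg) = 1.0000, sin(0 deg) = 0.0000
  joint[2] = (1.1629, -3.1950) + 6 * (1.0000, 0.0000) = (1.1629 + 6.0000, -3.1950 + 0.0000) = (7.1629, -3.1950)
link 2: phi[2] = -70 + 70 + -25 = -25 deg
  cos(-25 deg) = 0.9063, sin(-25 deg) = -0.4226
  joint[3] = (7.1629, -3.1950) + 11.2 * (0.9063, -0.4226) = (7.1629 + 10.1506, -3.1950 + -4.7333) = (17.3135, -7.9283)
link 3: phi[3] = -70 + 70 + -25 + 170 = 145 deg
  cos(145 deg) = -0.8192, sin(145 deg) = 0.5736
  joint[4] = (17.3135, -7.9283) + 4.9 * (-0.8192, 0.5736) = (17.3135 + -4.0138, -7.9283 + 2.8105) = (13.2997, -5.1178)
End effector: (13.2997, -5.1178)

Answer: 13.2997 -5.1178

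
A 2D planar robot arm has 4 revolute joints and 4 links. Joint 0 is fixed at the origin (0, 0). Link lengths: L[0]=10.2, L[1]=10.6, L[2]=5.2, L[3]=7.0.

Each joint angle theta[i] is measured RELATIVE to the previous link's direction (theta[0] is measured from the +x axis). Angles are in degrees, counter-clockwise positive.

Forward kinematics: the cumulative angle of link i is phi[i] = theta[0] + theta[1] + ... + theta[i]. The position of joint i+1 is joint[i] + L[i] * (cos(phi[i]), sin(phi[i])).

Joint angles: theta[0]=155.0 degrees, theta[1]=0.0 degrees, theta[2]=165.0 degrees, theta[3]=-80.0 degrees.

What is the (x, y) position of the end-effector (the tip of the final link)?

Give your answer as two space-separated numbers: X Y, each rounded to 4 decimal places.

joint[0] = (0.0000, 0.0000)  (base)
link 0: phi[0] = 155 = 155 deg
  cos(155 deg) = -0.9063, sin(155 deg) = 0.4226
  joint[1] = (0.0000, 0.0000) + 10.2 * (-0.9063, 0.4226) = (0.0000 + -9.2443, 0.0000 + 4.3107) = (-9.2443, 4.3107)
link 1: phi[1] = 155 + 0 = 155 deg
  cos(155 deg) = -0.9063, sin(155 deg) = 0.4226
  joint[2] = (-9.2443, 4.3107) + 10.6 * (-0.9063, 0.4226) = (-9.2443 + -9.6069, 4.3107 + 4.4798) = (-18.8512, 8.7905)
link 2: phi[2] = 155 + 0 + 165 = 320 deg
  cos(320 deg) = 0.7660, sin(320 deg) = -0.6428
  joint[3] = (-18.8512, 8.7905) + 5.2 * (0.7660, -0.6428) = (-18.8512 + 3.9834, 8.7905 + -3.3425) = (-14.8678, 5.4480)
link 3: phi[3] = 155 + 0 + 165 + -80 = 240 deg
  cos(240 deg) = -0.5000, sin(240 deg) = -0.8660
  joint[4] = (-14.8678, 5.4480) + 7 * (-0.5000, -0.8660) = (-14.8678 + -3.5000, 5.4480 + -6.0622) = (-18.3678, -0.6142)
End effector: (-18.3678, -0.6142)

Answer: -18.3678 -0.6142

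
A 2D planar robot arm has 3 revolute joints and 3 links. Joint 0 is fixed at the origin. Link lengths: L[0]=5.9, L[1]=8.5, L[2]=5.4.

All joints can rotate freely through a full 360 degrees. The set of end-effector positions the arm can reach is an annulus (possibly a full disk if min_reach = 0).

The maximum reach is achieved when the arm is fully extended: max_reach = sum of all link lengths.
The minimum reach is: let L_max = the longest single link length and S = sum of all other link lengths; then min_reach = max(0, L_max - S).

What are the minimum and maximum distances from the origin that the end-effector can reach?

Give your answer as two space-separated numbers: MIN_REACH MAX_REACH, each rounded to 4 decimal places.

Answer: 0.0000 19.8000

Derivation:
Link lengths: [5.9, 8.5, 5.4]
max_reach = 5.9 + 8.5 + 5.4 = 19.8
L_max = max([5.9, 8.5, 5.4]) = 8.5
S (sum of others) = 19.8 - 8.5 = 11.3
min_reach = max(0, 8.5 - 11.3) = max(0, -2.8) = 0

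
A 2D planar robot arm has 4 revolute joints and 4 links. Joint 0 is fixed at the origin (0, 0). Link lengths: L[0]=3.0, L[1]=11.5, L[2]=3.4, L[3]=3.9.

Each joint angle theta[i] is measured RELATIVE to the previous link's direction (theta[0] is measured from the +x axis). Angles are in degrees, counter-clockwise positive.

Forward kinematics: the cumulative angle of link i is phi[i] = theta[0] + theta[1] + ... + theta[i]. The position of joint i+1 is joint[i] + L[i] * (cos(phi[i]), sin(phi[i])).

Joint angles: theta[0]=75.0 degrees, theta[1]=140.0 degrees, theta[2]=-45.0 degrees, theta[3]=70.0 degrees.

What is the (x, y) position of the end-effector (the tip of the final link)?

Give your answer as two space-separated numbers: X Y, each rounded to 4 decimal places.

Answer: -13.9421 -6.4854

Derivation:
joint[0] = (0.0000, 0.0000)  (base)
link 0: phi[0] = 75 = 75 deg
  cos(75 deg) = 0.2588, sin(75 deg) = 0.9659
  joint[1] = (0.0000, 0.0000) + 3 * (0.2588, 0.9659) = (0.0000 + 0.7765, 0.0000 + 2.8978) = (0.7765, 2.8978)
link 1: phi[1] = 75 + 140 = 215 deg
  cos(215 deg) = -0.8192, sin(215 deg) = -0.5736
  joint[2] = (0.7765, 2.8978) + 11.5 * (-0.8192, -0.5736) = (0.7765 + -9.4202, 2.8978 + -6.5961) = (-8.6438, -3.6984)
link 2: phi[2] = 75 + 140 + -45 = 170 deg
  cos(170 deg) = -0.9848, sin(170 deg) = 0.1736
  joint[3] = (-8.6438, -3.6984) + 3.4 * (-0.9848, 0.1736) = (-8.6438 + -3.3483, -3.6984 + 0.5904) = (-11.9921, -3.1079)
link 3: phi[3] = 75 + 140 + -45 + 70 = 240 deg
  cos(240 deg) = -0.5000, sin(240 deg) = -0.8660
  joint[4] = (-11.9921, -3.1079) + 3.9 * (-0.5000, -0.8660) = (-11.9921 + -1.9500, -3.1079 + -3.3775) = (-13.9421, -6.4854)
End effector: (-13.9421, -6.4854)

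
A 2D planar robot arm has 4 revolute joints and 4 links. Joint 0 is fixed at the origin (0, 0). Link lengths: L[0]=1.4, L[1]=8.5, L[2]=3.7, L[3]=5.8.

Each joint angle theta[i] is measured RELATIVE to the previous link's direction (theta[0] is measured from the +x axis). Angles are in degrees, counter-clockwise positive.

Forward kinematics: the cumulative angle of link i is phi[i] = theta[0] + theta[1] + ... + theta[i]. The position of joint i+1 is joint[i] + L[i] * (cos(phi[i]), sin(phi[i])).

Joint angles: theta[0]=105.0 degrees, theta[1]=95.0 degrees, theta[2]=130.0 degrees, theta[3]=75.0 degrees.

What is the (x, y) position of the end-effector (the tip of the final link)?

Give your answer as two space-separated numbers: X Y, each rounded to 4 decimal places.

Answer: -1.0442 0.6963

Derivation:
joint[0] = (0.0000, 0.0000)  (base)
link 0: phi[0] = 105 = 105 deg
  cos(105 deg) = -0.2588, sin(105 deg) = 0.9659
  joint[1] = (0.0000, 0.0000) + 1.4 * (-0.2588, 0.9659) = (0.0000 + -0.3623, 0.0000 + 1.3523) = (-0.3623, 1.3523)
link 1: phi[1] = 105 + 95 = 200 deg
  cos(200 deg) = -0.9397, sin(200 deg) = -0.3420
  joint[2] = (-0.3623, 1.3523) + 8.5 * (-0.9397, -0.3420) = (-0.3623 + -7.9874, 1.3523 + -2.9072) = (-8.3497, -1.5549)
link 2: phi[2] = 105 + 95 + 130 = 330 deg
  cos(330 deg) = 0.8660, sin(330 deg) = -0.5000
  joint[3] = (-8.3497, -1.5549) + 3.7 * (0.8660, -0.5000) = (-8.3497 + 3.2043, -1.5549 + -1.8500) = (-5.1454, -3.4049)
link 3: phi[3] = 105 + 95 + 130 + 75 = 405 deg
  cos(405 deg) = 0.7071, sin(405 deg) = 0.7071
  joint[4] = (-5.1454, -3.4049) + 5.8 * (0.7071, 0.7071) = (-5.1454 + 4.1012, -3.4049 + 4.1012) = (-1.0442, 0.6963)
End effector: (-1.0442, 0.6963)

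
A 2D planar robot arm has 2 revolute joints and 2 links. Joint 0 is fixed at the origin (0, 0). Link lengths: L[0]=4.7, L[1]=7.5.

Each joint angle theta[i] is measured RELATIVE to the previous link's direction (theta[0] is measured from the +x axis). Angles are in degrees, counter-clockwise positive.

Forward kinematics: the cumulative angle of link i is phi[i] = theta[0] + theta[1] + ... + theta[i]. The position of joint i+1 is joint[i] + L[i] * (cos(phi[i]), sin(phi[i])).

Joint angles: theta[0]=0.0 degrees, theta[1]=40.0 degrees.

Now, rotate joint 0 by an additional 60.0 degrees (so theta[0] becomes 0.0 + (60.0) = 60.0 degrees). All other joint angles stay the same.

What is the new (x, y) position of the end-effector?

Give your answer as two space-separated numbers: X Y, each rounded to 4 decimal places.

joint[0] = (0.0000, 0.0000)  (base)
link 0: phi[0] = 60 = 60 deg
  cos(60 deg) = 0.5000, sin(60 deg) = 0.8660
  joint[1] = (0.0000, 0.0000) + 4.7 * (0.5000, 0.8660) = (0.0000 + 2.3500, 0.0000 + 4.0703) = (2.3500, 4.0703)
link 1: phi[1] = 60 + 40 = 100 deg
  cos(100 deg) = -0.1736, sin(100 deg) = 0.9848
  joint[2] = (2.3500, 4.0703) + 7.5 * (-0.1736, 0.9848) = (2.3500 + -1.3024, 4.0703 + 7.3861) = (1.0476, 11.4564)
End effector: (1.0476, 11.4564)

Answer: 1.0476 11.4564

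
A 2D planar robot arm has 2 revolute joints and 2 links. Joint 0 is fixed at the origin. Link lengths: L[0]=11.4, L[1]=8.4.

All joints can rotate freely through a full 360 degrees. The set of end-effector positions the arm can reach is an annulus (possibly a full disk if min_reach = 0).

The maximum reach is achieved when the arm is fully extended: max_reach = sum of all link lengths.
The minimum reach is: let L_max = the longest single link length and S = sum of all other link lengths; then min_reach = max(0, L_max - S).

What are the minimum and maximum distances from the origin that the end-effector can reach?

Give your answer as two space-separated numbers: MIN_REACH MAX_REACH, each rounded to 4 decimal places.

Answer: 3.0000 19.8000

Derivation:
Link lengths: [11.4, 8.4]
max_reach = 11.4 + 8.4 = 19.8
L_max = max([11.4, 8.4]) = 11.4
S (sum of others) = 19.8 - 11.4 = 8.4
min_reach = max(0, 11.4 - 8.4) = max(0, 3) = 3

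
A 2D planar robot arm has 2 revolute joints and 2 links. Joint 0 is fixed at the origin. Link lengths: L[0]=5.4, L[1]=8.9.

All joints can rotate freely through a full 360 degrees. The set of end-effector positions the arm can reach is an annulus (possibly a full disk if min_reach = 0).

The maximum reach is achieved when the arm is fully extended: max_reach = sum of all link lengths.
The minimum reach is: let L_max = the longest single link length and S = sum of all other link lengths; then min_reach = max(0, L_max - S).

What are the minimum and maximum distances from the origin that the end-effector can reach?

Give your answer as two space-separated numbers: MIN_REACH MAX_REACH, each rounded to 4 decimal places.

Link lengths: [5.4, 8.9]
max_reach = 5.4 + 8.9 = 14.3
L_max = max([5.4, 8.9]) = 8.9
S (sum of others) = 14.3 - 8.9 = 5.4
min_reach = max(0, 8.9 - 5.4) = max(0, 3.5) = 3.5

Answer: 3.5000 14.3000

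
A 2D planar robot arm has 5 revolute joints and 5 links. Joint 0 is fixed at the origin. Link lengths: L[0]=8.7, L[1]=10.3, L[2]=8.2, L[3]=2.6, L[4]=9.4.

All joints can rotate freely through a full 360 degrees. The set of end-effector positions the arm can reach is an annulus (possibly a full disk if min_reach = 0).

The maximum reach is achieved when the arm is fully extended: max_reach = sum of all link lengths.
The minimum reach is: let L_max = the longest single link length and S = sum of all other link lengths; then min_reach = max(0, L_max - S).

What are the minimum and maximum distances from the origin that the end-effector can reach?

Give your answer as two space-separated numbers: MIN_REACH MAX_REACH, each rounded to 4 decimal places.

Answer: 0.0000 39.2000

Derivation:
Link lengths: [8.7, 10.3, 8.2, 2.6, 9.4]
max_reach = 8.7 + 10.3 + 8.2 + 2.6 + 9.4 = 39.2
L_max = max([8.7, 10.3, 8.2, 2.6, 9.4]) = 10.3
S (sum of others) = 39.2 - 10.3 = 28.9
min_reach = max(0, 10.3 - 28.9) = max(0, -18.6) = 0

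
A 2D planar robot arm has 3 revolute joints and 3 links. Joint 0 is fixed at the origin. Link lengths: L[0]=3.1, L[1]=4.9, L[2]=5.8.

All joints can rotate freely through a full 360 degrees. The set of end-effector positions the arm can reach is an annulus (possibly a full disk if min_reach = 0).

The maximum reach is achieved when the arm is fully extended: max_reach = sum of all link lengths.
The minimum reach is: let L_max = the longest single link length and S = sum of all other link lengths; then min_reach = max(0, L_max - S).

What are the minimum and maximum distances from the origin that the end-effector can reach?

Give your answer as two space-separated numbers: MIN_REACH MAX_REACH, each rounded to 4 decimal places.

Link lengths: [3.1, 4.9, 5.8]
max_reach = 3.1 + 4.9 + 5.8 = 13.8
L_max = max([3.1, 4.9, 5.8]) = 5.8
S (sum of others) = 13.8 - 5.8 = 8
min_reach = max(0, 5.8 - 8) = max(0, -2.2) = 0

Answer: 0.0000 13.8000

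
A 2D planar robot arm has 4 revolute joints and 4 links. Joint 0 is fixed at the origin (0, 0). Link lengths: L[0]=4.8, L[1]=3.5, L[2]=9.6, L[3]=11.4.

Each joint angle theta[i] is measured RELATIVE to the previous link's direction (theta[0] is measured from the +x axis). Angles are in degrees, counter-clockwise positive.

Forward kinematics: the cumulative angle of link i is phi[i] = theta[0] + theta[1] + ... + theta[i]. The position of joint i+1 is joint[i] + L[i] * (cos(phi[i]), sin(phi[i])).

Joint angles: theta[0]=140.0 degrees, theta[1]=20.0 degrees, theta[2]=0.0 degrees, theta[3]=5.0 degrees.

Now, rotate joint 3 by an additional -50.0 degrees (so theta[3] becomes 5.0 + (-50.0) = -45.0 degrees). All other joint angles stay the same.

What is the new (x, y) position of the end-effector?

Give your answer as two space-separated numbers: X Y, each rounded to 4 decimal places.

joint[0] = (0.0000, 0.0000)  (base)
link 0: phi[0] = 140 = 140 deg
  cos(140 deg) = -0.7660, sin(140 deg) = 0.6428
  joint[1] = (0.0000, 0.0000) + 4.8 * (-0.7660, 0.6428) = (0.0000 + -3.6770, 0.0000 + 3.0854) = (-3.6770, 3.0854)
link 1: phi[1] = 140 + 20 = 160 deg
  cos(160 deg) = -0.9397, sin(160 deg) = 0.3420
  joint[2] = (-3.6770, 3.0854) + 3.5 * (-0.9397, 0.3420) = (-3.6770 + -3.2889, 3.0854 + 1.1971) = (-6.9659, 4.2825)
link 2: phi[2] = 140 + 20 + 0 = 160 deg
  cos(160 deg) = -0.9397, sin(160 deg) = 0.3420
  joint[3] = (-6.9659, 4.2825) + 9.6 * (-0.9397, 0.3420) = (-6.9659 + -9.0210, 4.2825 + 3.2834) = (-15.9870, 7.5658)
link 3: phi[3] = 140 + 20 + 0 + -45 = 115 deg
  cos(115 deg) = -0.4226, sin(115 deg) = 0.9063
  joint[4] = (-15.9870, 7.5658) + 11.4 * (-0.4226, 0.9063) = (-15.9870 + -4.8178, 7.5658 + 10.3319) = (-20.8048, 17.8978)
End effector: (-20.8048, 17.8978)

Answer: -20.8048 17.8978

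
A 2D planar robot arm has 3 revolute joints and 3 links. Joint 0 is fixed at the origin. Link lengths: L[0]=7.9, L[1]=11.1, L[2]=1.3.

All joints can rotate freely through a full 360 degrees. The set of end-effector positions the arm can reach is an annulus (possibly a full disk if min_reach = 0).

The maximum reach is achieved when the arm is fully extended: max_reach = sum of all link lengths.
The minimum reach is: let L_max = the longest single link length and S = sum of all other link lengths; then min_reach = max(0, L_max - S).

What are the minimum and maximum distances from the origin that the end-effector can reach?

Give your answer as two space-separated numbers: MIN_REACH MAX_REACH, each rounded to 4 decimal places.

Answer: 1.9000 20.3000

Derivation:
Link lengths: [7.9, 11.1, 1.3]
max_reach = 7.9 + 11.1 + 1.3 = 20.3
L_max = max([7.9, 11.1, 1.3]) = 11.1
S (sum of others) = 20.3 - 11.1 = 9.2
min_reach = max(0, 11.1 - 9.2) = max(0, 1.9) = 1.9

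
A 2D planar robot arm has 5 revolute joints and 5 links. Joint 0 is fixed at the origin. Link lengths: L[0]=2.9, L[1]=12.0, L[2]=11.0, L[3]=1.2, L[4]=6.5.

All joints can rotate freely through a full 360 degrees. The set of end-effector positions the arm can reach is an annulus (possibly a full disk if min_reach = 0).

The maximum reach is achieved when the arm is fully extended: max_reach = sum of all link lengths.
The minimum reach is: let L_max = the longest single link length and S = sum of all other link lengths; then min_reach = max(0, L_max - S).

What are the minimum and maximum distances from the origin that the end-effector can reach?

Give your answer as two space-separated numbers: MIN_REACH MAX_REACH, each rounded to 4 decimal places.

Answer: 0.0000 33.6000

Derivation:
Link lengths: [2.9, 12.0, 11.0, 1.2, 6.5]
max_reach = 2.9 + 12 + 11 + 1.2 + 6.5 = 33.6
L_max = max([2.9, 12.0, 11.0, 1.2, 6.5]) = 12
S (sum of others) = 33.6 - 12 = 21.6
min_reach = max(0, 12 - 21.6) = max(0, -9.6) = 0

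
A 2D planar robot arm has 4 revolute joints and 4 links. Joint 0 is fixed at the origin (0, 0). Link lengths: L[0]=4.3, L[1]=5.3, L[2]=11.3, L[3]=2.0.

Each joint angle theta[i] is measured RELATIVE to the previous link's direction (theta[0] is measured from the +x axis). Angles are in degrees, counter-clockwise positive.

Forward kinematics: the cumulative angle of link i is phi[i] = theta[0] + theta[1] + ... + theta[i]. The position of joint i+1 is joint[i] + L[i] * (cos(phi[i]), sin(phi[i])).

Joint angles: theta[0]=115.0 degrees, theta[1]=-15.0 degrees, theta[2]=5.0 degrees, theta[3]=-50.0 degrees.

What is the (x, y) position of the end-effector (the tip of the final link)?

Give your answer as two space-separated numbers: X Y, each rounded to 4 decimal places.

Answer: -4.5151 21.6699

Derivation:
joint[0] = (0.0000, 0.0000)  (base)
link 0: phi[0] = 115 = 115 deg
  cos(115 deg) = -0.4226, sin(115 deg) = 0.9063
  joint[1] = (0.0000, 0.0000) + 4.3 * (-0.4226, 0.9063) = (0.0000 + -1.8173, 0.0000 + 3.8971) = (-1.8173, 3.8971)
link 1: phi[1] = 115 + -15 = 100 deg
  cos(100 deg) = -0.1736, sin(100 deg) = 0.9848
  joint[2] = (-1.8173, 3.8971) + 5.3 * (-0.1736, 0.9848) = (-1.8173 + -0.9203, 3.8971 + 5.2195) = (-2.7376, 9.1166)
link 2: phi[2] = 115 + -15 + 5 = 105 deg
  cos(105 deg) = -0.2588, sin(105 deg) = 0.9659
  joint[3] = (-2.7376, 9.1166) + 11.3 * (-0.2588, 0.9659) = (-2.7376 + -2.9247, 9.1166 + 10.9150) = (-5.6622, 20.0316)
link 3: phi[3] = 115 + -15 + 5 + -50 = 55 deg
  cos(55 deg) = 0.5736, sin(55 deg) = 0.8192
  joint[4] = (-5.6622, 20.0316) + 2 * (0.5736, 0.8192) = (-5.6622 + 1.1472, 20.0316 + 1.6383) = (-4.5151, 21.6699)
End effector: (-4.5151, 21.6699)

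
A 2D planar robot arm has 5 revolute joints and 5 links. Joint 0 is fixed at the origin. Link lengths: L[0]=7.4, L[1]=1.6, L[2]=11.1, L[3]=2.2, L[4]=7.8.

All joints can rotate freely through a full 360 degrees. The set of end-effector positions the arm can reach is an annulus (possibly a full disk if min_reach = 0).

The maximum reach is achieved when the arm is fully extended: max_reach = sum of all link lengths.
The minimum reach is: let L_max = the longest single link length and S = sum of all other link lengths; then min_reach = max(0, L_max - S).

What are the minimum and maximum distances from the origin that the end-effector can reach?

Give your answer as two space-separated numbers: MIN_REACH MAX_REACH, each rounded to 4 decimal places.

Link lengths: [7.4, 1.6, 11.1, 2.2, 7.8]
max_reach = 7.4 + 1.6 + 11.1 + 2.2 + 7.8 = 30.1
L_max = max([7.4, 1.6, 11.1, 2.2, 7.8]) = 11.1
S (sum of others) = 30.1 - 11.1 = 19
min_reach = max(0, 11.1 - 19) = max(0, -7.9) = 0

Answer: 0.0000 30.1000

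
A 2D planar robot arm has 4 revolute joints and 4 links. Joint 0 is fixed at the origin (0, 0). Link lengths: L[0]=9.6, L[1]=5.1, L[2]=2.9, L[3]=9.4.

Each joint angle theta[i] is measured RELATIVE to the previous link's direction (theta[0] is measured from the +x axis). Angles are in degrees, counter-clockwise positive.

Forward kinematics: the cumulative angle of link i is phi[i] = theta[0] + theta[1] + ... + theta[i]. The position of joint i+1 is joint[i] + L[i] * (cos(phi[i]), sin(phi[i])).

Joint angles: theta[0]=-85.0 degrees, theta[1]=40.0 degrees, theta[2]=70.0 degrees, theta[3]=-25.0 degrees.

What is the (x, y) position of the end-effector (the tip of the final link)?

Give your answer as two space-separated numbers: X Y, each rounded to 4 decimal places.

Answer: 16.4712 -11.9441

Derivation:
joint[0] = (0.0000, 0.0000)  (base)
link 0: phi[0] = -85 = -85 deg
  cos(-85 deg) = 0.0872, sin(-85 deg) = -0.9962
  joint[1] = (0.0000, 0.0000) + 9.6 * (0.0872, -0.9962) = (0.0000 + 0.8367, 0.0000 + -9.5635) = (0.8367, -9.5635)
link 1: phi[1] = -85 + 40 = -45 deg
  cos(-45 deg) = 0.7071, sin(-45 deg) = -0.7071
  joint[2] = (0.8367, -9.5635) + 5.1 * (0.7071, -0.7071) = (0.8367 + 3.6062, -9.5635 + -3.6062) = (4.4429, -13.1697)
link 2: phi[2] = -85 + 40 + 70 = 25 deg
  cos(25 deg) = 0.9063, sin(25 deg) = 0.4226
  joint[3] = (4.4429, -13.1697) + 2.9 * (0.9063, 0.4226) = (4.4429 + 2.6283, -13.1697 + 1.2256) = (7.0712, -11.9441)
link 3: phi[3] = -85 + 40 + 70 + -25 = 0 deg
  cos(0 deg) = 1.0000, sin(0 deg) = 0.0000
  joint[4] = (7.0712, -11.9441) + 9.4 * (1.0000, 0.0000) = (7.0712 + 9.4000, -11.9441 + 0.0000) = (16.4712, -11.9441)
End effector: (16.4712, -11.9441)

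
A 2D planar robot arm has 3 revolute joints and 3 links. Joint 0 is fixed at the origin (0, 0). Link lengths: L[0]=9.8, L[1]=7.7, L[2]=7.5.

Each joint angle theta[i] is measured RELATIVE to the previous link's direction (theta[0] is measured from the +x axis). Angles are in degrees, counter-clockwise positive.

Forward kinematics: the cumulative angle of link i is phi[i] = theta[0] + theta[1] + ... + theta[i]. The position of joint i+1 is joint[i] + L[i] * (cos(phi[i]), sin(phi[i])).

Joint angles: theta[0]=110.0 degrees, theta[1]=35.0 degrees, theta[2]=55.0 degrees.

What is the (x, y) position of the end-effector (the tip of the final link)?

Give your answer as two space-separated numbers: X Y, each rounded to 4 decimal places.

joint[0] = (0.0000, 0.0000)  (base)
link 0: phi[0] = 110 = 110 deg
  cos(110 deg) = -0.3420, sin(110 deg) = 0.9397
  joint[1] = (0.0000, 0.0000) + 9.8 * (-0.3420, 0.9397) = (0.0000 + -3.3518, 0.0000 + 9.2090) = (-3.3518, 9.2090)
link 1: phi[1] = 110 + 35 = 145 deg
  cos(145 deg) = -0.8192, sin(145 deg) = 0.5736
  joint[2] = (-3.3518, 9.2090) + 7.7 * (-0.8192, 0.5736) = (-3.3518 + -6.3075, 9.2090 + 4.4165) = (-9.6593, 13.6255)
link 2: phi[2] = 110 + 35 + 55 = 200 deg
  cos(200 deg) = -0.9397, sin(200 deg) = -0.3420
  joint[3] = (-9.6593, 13.6255) + 7.5 * (-0.9397, -0.3420) = (-9.6593 + -7.0477, 13.6255 + -2.5652) = (-16.7070, 11.0604)
End effector: (-16.7070, 11.0604)

Answer: -16.7070 11.0604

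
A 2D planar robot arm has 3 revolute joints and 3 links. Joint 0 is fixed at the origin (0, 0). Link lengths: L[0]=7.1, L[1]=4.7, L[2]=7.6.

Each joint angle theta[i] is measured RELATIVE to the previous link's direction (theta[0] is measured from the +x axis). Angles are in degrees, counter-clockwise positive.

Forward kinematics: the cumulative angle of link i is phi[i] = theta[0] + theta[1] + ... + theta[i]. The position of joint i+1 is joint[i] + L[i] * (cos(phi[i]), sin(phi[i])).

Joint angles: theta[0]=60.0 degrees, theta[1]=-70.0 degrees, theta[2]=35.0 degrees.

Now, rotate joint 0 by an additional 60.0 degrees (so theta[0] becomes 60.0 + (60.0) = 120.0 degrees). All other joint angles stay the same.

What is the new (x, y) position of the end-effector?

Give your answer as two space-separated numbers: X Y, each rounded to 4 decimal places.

Answer: 0.1335 17.3203

Derivation:
joint[0] = (0.0000, 0.0000)  (base)
link 0: phi[0] = 120 = 120 deg
  cos(120 deg) = -0.5000, sin(120 deg) = 0.8660
  joint[1] = (0.0000, 0.0000) + 7.1 * (-0.5000, 0.8660) = (0.0000 + -3.5500, 0.0000 + 6.1488) = (-3.5500, 6.1488)
link 1: phi[1] = 120 + -70 = 50 deg
  cos(50 deg) = 0.6428, sin(50 deg) = 0.7660
  joint[2] = (-3.5500, 6.1488) + 4.7 * (0.6428, 0.7660) = (-3.5500 + 3.0211, 6.1488 + 3.6004) = (-0.5289, 9.7492)
link 2: phi[2] = 120 + -70 + 35 = 85 deg
  cos(85 deg) = 0.0872, sin(85 deg) = 0.9962
  joint[3] = (-0.5289, 9.7492) + 7.6 * (0.0872, 0.9962) = (-0.5289 + 0.6624, 9.7492 + 7.5711) = (0.1335, 17.3203)
End effector: (0.1335, 17.3203)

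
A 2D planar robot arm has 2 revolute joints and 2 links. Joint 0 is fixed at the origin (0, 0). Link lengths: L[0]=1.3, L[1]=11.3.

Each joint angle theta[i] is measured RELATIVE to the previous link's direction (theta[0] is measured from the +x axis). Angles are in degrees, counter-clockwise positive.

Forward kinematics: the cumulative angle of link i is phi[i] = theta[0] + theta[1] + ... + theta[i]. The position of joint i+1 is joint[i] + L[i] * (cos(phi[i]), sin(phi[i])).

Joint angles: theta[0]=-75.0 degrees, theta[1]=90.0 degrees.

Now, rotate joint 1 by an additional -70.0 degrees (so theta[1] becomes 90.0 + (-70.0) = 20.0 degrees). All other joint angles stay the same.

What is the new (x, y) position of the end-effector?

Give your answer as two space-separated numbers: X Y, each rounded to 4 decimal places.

joint[0] = (0.0000, 0.0000)  (base)
link 0: phi[0] = -75 = -75 deg
  cos(-75 deg) = 0.2588, sin(-75 deg) = -0.9659
  joint[1] = (0.0000, 0.0000) + 1.3 * (0.2588, -0.9659) = (0.0000 + 0.3365, 0.0000 + -1.2557) = (0.3365, -1.2557)
link 1: phi[1] = -75 + 20 = -55 deg
  cos(-55 deg) = 0.5736, sin(-55 deg) = -0.8192
  joint[2] = (0.3365, -1.2557) + 11.3 * (0.5736, -0.8192) = (0.3365 + 6.4814, -1.2557 + -9.2564) = (6.8179, -10.5121)
End effector: (6.8179, -10.5121)

Answer: 6.8179 -10.5121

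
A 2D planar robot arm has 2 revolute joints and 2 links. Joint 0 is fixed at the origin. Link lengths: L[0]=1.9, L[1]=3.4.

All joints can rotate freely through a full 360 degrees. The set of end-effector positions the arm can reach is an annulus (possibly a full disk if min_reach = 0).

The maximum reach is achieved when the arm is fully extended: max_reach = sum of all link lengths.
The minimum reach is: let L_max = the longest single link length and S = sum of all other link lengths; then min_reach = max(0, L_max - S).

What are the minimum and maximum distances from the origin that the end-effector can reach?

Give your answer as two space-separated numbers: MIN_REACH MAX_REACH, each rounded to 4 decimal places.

Link lengths: [1.9, 3.4]
max_reach = 1.9 + 3.4 = 5.3
L_max = max([1.9, 3.4]) = 3.4
S (sum of others) = 5.3 - 3.4 = 1.9
min_reach = max(0, 3.4 - 1.9) = max(0, 1.5) = 1.5

Answer: 1.5000 5.3000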